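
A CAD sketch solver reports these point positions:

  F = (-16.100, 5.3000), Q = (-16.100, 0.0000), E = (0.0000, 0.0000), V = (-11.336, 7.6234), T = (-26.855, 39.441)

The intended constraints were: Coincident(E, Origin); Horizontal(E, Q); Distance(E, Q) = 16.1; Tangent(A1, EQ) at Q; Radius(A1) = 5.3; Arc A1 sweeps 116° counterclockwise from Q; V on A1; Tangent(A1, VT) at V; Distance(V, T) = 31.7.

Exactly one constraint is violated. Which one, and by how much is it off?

Distance(V, T) = 31.7 — off by 3.70.

E = (0.00, 0.00) ✓; E.y = 0.00, Q.y = 0.00 ✓; |EQ| = 16.10 ✓; ∠(FQ, QE) = 90.00° ✓; |FQ| = 5.300 ✓; bearing(F→V) − bearing(F→Q) = 116.0° ✓; |FV| = 5.300 ✓; ∠(FV, VT) = 90.00° ✓; |VT| = 35.40 ✗.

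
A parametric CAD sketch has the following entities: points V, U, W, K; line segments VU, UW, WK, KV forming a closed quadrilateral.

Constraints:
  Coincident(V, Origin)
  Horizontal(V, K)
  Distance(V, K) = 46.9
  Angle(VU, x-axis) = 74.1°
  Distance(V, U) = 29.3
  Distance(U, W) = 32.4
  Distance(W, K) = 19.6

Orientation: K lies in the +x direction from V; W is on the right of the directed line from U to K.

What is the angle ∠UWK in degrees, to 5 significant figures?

133.31°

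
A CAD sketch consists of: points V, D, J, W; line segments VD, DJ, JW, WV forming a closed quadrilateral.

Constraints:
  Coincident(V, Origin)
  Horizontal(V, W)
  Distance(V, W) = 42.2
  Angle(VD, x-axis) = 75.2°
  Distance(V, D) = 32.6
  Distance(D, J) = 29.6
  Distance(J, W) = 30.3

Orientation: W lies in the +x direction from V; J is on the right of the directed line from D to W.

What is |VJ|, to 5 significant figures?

12.166

Checks: |DJ| = 29.60 ✓; |JW| = 30.30 ✓.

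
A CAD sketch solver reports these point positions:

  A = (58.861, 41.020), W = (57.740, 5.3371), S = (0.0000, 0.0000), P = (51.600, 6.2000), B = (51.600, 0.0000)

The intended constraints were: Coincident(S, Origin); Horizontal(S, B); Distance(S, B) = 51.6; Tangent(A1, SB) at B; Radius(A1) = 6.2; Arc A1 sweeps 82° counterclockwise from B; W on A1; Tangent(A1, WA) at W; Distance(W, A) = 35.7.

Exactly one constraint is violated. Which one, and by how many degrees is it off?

Tangent(A1, WA) at W — off by 6.20°.

S = (0.00, 0.00) ✓; S.y = 0.00, B.y = 0.00 ✓; |SB| = 51.60 ✓; ∠(PB, BS) = 90.00° ✓; |PB| = 6.200 ✓; bearing(P→W) − bearing(P→B) = 82.00° ✓; |PW| = 6.200 ✓; ∠(PW, WA) = 83.80° ✗; |WA| = 35.70 ✓.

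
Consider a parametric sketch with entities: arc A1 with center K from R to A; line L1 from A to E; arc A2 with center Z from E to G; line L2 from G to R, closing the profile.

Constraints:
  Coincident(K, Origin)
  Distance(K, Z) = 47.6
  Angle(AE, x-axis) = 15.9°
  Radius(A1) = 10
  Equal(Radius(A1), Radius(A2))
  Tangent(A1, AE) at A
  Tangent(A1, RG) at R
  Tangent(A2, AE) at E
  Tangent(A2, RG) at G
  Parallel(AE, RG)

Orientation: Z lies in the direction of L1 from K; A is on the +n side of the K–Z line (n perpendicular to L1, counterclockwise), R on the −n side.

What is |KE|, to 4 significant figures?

48.64

The slot axis is L1's direction at 15.9°, so u = (cos 15.9°, sin 15.9°) = (0.9617, 0.2740) and n = (−sin 15.9°, cos 15.9°) = (-0.2740, 0.9617). K is at the origin and Z lies 47.6 along u from K, so Z = 47.6·u = (45.78, 13.04). Tangency of A1 to both parallel lines with radius 10.0 puts A and R at K ± 10.0·n: A = (-2.740, 9.617), R = (2.740, -9.617). Equal radii place E and G the same way about Z: E = Z + 10.0·n = (43.04, 22.66), G = Z − 10.0·n = (48.52, 3.423). Then |KE| = |E − K| = 48.64.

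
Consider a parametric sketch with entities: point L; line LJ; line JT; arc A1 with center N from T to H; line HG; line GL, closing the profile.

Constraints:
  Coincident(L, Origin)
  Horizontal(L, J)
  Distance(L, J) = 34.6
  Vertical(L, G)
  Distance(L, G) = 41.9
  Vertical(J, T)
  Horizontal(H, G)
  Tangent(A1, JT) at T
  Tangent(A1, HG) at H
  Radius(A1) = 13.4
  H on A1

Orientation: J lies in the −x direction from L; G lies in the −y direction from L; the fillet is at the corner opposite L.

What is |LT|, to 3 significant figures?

44.8

L is at the origin; L and J share the same y with |LJ| = 34.6 and J on the −x side, so J = (-34.6, 0.00). LG is vertical with |LG| = 41.9 and G on the −y side, so G = (0.00, -41.9). The virtual corner opposite L is at (-34.6, -41.9). A1 meets JT tangentially, so NT is at right angles to JT and the tangent condition forces NH to be normal to HG, with radius 13.4, so the center N sits 13.4 in from both sides at N = (-21.2, -28.5). That places the tangent points at T = (-34.6, -28.5) on JT and H = (-21.2, -41.9) on HG. Then |LT| = |T − L| = 44.8.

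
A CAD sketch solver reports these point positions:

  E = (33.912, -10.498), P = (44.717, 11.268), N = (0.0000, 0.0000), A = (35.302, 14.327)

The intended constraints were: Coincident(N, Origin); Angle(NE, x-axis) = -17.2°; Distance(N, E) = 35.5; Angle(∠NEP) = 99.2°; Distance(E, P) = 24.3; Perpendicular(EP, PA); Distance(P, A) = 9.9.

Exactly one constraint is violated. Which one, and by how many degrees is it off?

Perpendicular(EP, PA) — off by 8.40°.

N = (0.00, 0.00) ✓; NE at -17.20° ✓; |NE| = 35.50 ✓; ∠NEP = 99.20° ✓; |EP| = 24.30 ✓; ∠(EP, PA) = 98.40° ✗; |PA| = 9.899 ✓.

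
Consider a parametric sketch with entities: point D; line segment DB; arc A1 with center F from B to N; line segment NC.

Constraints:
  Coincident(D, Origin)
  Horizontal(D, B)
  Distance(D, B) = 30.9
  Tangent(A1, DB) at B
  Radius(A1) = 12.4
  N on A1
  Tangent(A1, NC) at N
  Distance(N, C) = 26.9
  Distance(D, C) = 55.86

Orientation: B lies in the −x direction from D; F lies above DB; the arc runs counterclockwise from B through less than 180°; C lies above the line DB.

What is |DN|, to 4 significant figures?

29.11

Checks: D = (0.00, 0.00) ✓; |FN| = 12.40 ✓; ∠(FN, NC) = 90.00° ✓; |NC| = 26.90 ✓; |DC| = 55.86 ✓.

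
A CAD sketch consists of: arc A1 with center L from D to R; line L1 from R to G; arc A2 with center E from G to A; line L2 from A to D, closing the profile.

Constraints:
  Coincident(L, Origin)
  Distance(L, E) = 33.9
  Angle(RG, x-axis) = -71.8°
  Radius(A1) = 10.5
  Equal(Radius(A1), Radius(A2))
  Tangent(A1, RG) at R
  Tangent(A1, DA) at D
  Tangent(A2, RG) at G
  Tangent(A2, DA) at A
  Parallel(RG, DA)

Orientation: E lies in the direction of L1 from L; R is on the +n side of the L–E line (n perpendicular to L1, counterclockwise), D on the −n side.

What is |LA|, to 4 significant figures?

35.49

Tangency of A1 to both parallel lines with radius 10.5 puts R and D at L ± 10.5·n: R = (9.975, 3.280), D = (-9.975, -3.280). Equal radii place G and A the same way about E: G = E + 10.5·n = (20.56, -28.92), A = E − 10.5·n = (0.6134, -35.48). Then |LA| = |A − L| = 35.49.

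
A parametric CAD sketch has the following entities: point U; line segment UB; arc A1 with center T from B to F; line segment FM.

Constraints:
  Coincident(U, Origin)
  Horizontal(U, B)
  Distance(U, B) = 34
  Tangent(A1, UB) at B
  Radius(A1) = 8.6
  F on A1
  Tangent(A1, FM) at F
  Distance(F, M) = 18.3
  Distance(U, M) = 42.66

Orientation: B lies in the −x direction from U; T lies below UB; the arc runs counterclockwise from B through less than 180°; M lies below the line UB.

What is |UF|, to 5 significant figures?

43.338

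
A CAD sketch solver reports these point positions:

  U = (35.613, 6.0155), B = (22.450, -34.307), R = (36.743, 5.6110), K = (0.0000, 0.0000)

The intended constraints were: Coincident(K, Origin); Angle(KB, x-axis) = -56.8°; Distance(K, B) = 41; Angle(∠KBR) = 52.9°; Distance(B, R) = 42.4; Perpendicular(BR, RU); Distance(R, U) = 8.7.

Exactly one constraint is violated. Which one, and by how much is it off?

Distance(R, U) = 8.7 — off by 7.50.

K = (0.00, 0.00) ✓; KB at -56.80° ✓; |KB| = 41.00 ✓; ∠KBR = 52.90° ✓; |BR| = 42.40 ✓; ∠(BR, RU) = 90.00° ✓; |RU| = 1.200 ✗.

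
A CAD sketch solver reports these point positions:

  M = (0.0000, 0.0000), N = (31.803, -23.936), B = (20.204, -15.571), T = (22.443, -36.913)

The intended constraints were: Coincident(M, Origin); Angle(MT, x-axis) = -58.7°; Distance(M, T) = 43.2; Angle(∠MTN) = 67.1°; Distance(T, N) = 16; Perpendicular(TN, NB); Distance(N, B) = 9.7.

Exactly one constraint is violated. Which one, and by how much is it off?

Distance(N, B) = 9.7 — off by 4.60.

M = (0.00, 0.00) ✓; MT at -58.70° ✓; |MT| = 43.20 ✓; ∠MTN = 67.10° ✓; |TN| = 16.00 ✓; ∠(TN, NB) = 90.00° ✓; |NB| = 14.30 ✗.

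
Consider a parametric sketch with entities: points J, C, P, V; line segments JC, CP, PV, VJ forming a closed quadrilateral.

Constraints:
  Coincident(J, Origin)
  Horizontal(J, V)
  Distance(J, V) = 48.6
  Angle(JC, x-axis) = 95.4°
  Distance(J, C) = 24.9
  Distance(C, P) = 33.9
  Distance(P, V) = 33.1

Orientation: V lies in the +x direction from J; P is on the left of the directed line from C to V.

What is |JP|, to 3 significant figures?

42.2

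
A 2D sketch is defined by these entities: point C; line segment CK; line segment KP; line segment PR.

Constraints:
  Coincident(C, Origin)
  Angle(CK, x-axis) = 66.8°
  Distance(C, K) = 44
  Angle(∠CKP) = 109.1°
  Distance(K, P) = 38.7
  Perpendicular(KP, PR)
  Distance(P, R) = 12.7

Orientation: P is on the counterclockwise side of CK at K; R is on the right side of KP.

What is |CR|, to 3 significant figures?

75.9

C is at the origin; CK runs at 66.8° with length 44.0, so K = 44.0·(cos 66.8°, sin 66.8°) = (17.3, 40.4). ∠CKP = 109.1°, so KP runs at 66.8° + (180° − 109.1°) = 138° from the x-axis; with |KP| = 38.7, P = K + 38.7·(cos 138°, sin 138°) = (-11.3, 66.5). The perpendicularity gives PR at right angles to KP; with |PR| = 12.7 on the right of KP, R = P + 12.7·(0.673, 0.740) = (-2.74, 75.9). Then |CR| = |R − C| = 75.9.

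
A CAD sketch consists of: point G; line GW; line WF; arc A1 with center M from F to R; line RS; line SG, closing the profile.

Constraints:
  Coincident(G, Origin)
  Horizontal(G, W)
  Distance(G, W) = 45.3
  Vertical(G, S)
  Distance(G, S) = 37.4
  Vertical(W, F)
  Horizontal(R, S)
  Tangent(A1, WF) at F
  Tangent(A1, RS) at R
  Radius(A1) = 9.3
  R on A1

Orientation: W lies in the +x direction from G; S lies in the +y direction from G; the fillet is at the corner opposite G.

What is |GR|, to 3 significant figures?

51.9

G is at the origin; GW is horizontal with |GW| = 45.3 and W on the +x side, so W = (45.3, 0.00). GS is vertical with |GS| = 37.4 and S on the +y side, so S = (0.00, 37.4). The virtual corner opposite G is at (45.3, 37.4). A1 meets WF tangentially, so MF is at right angles to WF and the tangent condition forces MR to be normal to RS, with radius 9.3, so the center M sits 9.3 in from both sides at M = (36.0, 28.1). That places the tangent points at F = (45.3, 28.1) on WF and R = (36.0, 37.4) on RS. Then |GR| = |R − G| = 51.9.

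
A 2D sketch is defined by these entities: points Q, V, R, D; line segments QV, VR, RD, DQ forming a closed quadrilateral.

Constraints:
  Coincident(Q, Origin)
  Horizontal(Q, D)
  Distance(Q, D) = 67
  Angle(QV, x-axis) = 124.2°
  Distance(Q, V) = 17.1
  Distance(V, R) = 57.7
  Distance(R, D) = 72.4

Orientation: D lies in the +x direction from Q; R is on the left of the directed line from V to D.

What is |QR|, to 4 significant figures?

65.00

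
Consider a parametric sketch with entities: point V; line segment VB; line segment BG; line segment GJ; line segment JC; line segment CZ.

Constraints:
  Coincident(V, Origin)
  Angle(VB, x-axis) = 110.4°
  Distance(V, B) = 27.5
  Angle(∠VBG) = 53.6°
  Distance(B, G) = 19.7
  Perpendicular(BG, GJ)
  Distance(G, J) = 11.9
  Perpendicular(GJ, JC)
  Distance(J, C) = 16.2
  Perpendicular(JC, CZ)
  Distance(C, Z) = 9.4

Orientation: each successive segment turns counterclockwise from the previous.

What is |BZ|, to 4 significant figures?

4.301

The perpendicularity gives JC at right angles to GJ, so JC runs at 56.80°; with |JC| = 16.2, C = (-1.545, 16.33). JC is perpendicular to CZ, so CZ runs at 146.8°; with |CZ| = 9.4, Z = (-9.410, 21.48). Then |BZ| = |Z − B| = 4.301.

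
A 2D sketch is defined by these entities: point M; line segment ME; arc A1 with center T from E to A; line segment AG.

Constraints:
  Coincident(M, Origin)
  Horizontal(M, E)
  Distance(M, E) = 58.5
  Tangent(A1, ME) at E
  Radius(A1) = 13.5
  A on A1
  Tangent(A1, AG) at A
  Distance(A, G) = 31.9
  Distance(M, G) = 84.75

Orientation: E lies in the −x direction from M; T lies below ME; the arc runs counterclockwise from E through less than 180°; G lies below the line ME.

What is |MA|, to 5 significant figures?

73.299

Checks: ∠(TE, EM) = 90.00° ✓; |TE| = 13.50 ✓; |TA| = 13.50 ✓; ∠(TA, AG) = 90.00° ✓; |AG| = 31.90 ✓; |MG| = 84.75 ✓.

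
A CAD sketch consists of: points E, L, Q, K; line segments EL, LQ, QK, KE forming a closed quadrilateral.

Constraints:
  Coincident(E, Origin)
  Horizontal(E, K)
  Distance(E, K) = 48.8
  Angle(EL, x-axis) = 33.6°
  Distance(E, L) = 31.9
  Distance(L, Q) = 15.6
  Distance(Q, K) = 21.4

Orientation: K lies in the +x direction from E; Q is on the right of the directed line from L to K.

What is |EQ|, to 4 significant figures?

27.58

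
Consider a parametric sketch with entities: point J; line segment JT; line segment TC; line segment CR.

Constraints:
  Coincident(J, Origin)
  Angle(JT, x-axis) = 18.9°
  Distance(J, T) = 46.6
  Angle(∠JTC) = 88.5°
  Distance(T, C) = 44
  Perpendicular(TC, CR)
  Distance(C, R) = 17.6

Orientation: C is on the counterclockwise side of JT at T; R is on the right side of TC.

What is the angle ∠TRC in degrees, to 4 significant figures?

68.20°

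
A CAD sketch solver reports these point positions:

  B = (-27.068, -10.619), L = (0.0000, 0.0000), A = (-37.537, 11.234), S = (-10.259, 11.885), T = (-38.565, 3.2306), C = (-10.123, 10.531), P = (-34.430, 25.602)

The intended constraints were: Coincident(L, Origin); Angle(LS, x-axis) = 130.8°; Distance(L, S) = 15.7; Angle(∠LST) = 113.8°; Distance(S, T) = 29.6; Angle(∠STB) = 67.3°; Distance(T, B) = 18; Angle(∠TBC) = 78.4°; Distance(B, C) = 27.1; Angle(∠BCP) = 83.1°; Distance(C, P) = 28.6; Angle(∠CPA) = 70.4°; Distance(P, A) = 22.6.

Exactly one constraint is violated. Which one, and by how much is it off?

Distance(P, A) = 22.6 — off by 7.90.

L = (0.00, 0.00) ✓; LS at 130.8° ✓; |LS| = 15.70 ✓; ∠LST = 113.8° ✓; |ST| = 29.60 ✓; ∠STB = 67.30° ✓; |TB| = 18.00 ✓; ∠TBC = 78.40° ✓; |BC| = 27.10 ✓; ∠BCP = 83.10° ✓; |CP| = 28.60 ✓; ∠CPA = 70.40° ✓; |PA| = 14.70 ✗.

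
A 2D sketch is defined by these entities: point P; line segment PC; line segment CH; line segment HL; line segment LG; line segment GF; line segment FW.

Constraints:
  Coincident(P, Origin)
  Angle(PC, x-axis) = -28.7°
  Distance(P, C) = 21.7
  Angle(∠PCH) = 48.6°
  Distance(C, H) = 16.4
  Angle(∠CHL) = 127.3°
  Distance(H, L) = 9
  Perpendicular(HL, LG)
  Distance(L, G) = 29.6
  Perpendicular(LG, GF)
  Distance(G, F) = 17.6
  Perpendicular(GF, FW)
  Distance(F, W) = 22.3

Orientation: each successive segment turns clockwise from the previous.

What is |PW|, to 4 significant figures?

20.73

The perpendicularity gives GF at right angles to LG, so GF runs at -32.80°; with |GF| = 17.6, F = (26.88, 4.219). GF is perpendicular to FW, so FW runs at -122.8°; with |FW| = 22.3, W = (14.80, -14.53). Then |PW| = |W − P| = 20.73.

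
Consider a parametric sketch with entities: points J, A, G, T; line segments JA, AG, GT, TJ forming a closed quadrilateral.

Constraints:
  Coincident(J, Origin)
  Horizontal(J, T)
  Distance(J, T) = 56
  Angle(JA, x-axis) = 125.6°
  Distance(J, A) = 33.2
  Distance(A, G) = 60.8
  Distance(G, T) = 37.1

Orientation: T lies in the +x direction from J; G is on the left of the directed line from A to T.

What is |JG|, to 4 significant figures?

53.30

J is at the origin; J and T share the same y with |JT| = 56.0 and T in +x, so T = (56.0, 0). JA runs at 125.6° with |JA| = 33.2, so A = (-19.33, 26.99). G is determined by |AG| = 60.8 and |GT| = 37.1 together: it lies at the intersection of circle(A, 60.8) and circle(T, 37.1). With |AT| = 80.02, the foot of the radical line on AT is 54.51 from A and the perpendicular offset is √(60.8² − 54.51²) = 26.94. Taking the left-of-AT solution: G = (41.07, 33.96).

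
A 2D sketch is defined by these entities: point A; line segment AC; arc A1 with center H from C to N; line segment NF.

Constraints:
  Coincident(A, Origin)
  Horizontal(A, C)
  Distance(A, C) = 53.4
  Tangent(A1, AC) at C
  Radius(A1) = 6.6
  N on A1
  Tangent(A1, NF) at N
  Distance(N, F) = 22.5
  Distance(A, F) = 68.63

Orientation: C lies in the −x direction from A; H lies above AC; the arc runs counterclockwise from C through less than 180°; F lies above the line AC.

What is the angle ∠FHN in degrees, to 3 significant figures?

73.7°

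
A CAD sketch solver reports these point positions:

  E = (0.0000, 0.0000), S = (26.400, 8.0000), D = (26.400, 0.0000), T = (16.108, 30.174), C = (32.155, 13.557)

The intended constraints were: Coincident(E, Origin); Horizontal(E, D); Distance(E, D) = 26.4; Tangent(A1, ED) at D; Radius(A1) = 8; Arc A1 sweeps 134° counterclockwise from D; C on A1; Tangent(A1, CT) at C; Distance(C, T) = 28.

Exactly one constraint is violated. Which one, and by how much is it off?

Distance(C, T) = 28 — off by 4.90.

E = (0.00, 0.00) ✓; E.y = 0.00, D.y = 0.00 ✓; |ED| = 26.40 ✓; ∠(SD, DE) = 90.00° ✓; |SD| = 8.000 ✓; bearing(S→C) − bearing(S→D) = 134.0° ✓; |SC| = 8.000 ✓; ∠(SC, CT) = 90.00° ✓; |CT| = 23.10 ✗.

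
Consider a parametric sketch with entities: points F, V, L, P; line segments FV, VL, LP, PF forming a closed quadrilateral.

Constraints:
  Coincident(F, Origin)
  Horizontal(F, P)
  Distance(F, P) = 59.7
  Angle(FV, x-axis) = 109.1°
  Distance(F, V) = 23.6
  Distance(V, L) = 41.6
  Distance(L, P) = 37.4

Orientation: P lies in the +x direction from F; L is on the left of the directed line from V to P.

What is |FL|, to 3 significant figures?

43.0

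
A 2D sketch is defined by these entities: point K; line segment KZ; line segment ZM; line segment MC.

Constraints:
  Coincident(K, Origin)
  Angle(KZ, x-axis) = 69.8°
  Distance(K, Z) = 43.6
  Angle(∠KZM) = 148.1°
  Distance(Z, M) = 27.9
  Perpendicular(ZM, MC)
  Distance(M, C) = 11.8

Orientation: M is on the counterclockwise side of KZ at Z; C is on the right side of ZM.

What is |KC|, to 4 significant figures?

73.67

K is at the origin; KZ runs at 69.8° with length 43.6, so Z = 43.6·(cos 69.8°, sin 69.8°) = (15.06, 40.92). ∠KZM = 148.1°, so ZM runs at 69.8° + (180° − 148.1°) = 101.7° from the x-axis; with |ZM| = 27.9, M = Z + 27.9·(cos 101.7°, sin 101.7°) = (9.397, 68.24). ZM ⟂ MC; with |MC| = 11.8 on the right of ZM, C = M + 11.8·(0.9792, 0.2028) = (20.95, 70.63). Then |KC| = |C − K| = 73.67.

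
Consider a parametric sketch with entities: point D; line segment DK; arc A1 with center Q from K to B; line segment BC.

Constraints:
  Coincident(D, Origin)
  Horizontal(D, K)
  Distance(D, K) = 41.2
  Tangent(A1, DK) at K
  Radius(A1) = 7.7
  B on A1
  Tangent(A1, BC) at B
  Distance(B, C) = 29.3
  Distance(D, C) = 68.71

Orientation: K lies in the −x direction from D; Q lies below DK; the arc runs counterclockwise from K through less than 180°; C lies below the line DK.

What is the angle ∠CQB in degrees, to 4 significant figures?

75.28°

Checks: D = (0.00, 0.00) ✓; |QB| = 7.700 ✓; ∠(QB, BC) = 90.00° ✓; |BC| = 29.30 ✓; |DC| = 68.71 ✓.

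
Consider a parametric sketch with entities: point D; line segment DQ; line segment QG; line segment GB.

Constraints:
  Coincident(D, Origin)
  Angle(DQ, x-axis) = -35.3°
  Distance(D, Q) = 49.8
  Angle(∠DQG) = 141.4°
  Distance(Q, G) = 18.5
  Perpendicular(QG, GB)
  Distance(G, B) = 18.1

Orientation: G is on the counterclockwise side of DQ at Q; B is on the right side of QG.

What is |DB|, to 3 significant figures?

75.6

D is at the origin; DQ runs at -35.3° with length 49.8, so Q = 49.8·(cos -35.3°, sin -35.3°) = (40.6, -28.8). ∠DQG = 141.4°, so QG runs at -35.3° + (180° − 141.4°) = 3.30° from the x-axis; with |QG| = 18.5, G = Q + 18.5·(cos 3.30°, sin 3.30°) = (59.1, -27.7). QG is perpendicular to GB; with |GB| = 18.1 on the right of QG, B = G + 18.1·(0.0576, -0.998) = (60.2, -45.8). Then |DB| = |B − D| = 75.6.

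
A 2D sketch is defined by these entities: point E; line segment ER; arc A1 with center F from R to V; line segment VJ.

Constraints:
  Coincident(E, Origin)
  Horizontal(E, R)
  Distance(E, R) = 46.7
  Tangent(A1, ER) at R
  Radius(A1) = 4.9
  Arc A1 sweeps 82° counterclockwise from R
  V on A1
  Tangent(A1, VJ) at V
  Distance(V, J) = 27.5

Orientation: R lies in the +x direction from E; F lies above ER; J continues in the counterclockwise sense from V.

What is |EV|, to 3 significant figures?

51.7

E is at the origin; ER is horizontal with |ER| = 46.7 and R on the +x side, so R = (46.7, 0.00). The tangent condition forces FR to be normal to ER, so F = R + (0, 4.9) = (46.7, 4.90). On A1, R sits at bearing -90° from F; an 82° counterclockwise sweep puts V at bearing -8°, so V = F + 4.9·(cos -8°, sin -8°) = (51.6, 4.22). Then |EV| = |V − E| = 51.7.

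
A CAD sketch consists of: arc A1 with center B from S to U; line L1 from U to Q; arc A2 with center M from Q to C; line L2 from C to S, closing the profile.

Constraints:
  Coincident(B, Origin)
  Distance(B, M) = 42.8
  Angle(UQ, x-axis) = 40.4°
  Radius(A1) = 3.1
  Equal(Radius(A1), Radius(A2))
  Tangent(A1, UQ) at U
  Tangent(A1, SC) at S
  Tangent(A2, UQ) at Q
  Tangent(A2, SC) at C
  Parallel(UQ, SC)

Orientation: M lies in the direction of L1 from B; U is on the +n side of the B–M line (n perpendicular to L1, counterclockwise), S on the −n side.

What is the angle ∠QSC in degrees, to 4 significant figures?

8.243°

Tangency of A1 to both parallel lines with radius 3.1 puts U and S at B ± 3.1·n: U = (-2.009, 2.361), S = (2.009, -2.361). Equal radii place Q and C the same way about M: Q = M + 3.1·n = (30.58, 30.10), C = M − 3.1·n = (34.60, 25.38). Then cos ∠QSC = SQ·SC / (|SQ||SC|), giving 8.243°.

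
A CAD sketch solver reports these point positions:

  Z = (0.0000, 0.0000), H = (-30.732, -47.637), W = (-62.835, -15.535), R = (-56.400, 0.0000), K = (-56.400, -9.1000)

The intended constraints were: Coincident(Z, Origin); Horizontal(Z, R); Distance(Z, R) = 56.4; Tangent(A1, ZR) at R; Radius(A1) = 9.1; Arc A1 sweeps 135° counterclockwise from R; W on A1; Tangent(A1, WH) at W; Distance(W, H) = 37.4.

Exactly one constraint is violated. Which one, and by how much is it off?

Distance(W, H) = 37.4 — off by 8.00.

Z = (0.00, 0.00) ✓; Z.y = 0.00, R.y = 0.00 ✓; |ZR| = 56.40 ✓; ∠(KR, RZ) = 90.00° ✓; |KR| = 9.100 ✓; bearing(K→W) − bearing(K→R) = 135.0° ✓; |KW| = 9.100 ✓; ∠(KW, WH) = 90.00° ✓; |WH| = 45.40 ✗.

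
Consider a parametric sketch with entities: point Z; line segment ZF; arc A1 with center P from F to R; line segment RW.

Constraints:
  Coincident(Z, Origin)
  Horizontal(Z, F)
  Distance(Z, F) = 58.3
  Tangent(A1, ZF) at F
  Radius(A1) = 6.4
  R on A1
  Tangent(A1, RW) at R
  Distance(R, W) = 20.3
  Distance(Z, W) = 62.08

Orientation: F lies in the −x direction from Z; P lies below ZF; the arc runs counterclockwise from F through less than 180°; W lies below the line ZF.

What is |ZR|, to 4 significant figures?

64.75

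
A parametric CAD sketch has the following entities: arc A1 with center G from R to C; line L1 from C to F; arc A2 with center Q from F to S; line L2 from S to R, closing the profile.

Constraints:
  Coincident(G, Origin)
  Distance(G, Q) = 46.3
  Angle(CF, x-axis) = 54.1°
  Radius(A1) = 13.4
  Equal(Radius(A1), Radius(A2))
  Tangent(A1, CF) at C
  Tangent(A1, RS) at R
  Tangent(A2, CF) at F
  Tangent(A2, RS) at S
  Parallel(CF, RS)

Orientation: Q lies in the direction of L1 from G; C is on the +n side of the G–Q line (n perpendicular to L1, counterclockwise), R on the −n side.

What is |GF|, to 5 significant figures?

48.200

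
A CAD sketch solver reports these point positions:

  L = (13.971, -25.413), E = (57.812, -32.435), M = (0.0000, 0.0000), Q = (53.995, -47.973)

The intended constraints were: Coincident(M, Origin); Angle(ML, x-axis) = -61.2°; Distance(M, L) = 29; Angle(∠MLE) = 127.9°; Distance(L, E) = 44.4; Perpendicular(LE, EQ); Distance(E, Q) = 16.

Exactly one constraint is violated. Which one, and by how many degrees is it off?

Perpendicular(LE, EQ) — off by 4.70°.

M = (0.00, 0.00) ✓; ML at -61.20° ✓; |ML| = 29.00 ✓; ∠MLE = 127.9° ✓; |LE| = 44.40 ✓; ∠(LE, EQ) = 94.70° ✗; |EQ| = 16.00 ✓.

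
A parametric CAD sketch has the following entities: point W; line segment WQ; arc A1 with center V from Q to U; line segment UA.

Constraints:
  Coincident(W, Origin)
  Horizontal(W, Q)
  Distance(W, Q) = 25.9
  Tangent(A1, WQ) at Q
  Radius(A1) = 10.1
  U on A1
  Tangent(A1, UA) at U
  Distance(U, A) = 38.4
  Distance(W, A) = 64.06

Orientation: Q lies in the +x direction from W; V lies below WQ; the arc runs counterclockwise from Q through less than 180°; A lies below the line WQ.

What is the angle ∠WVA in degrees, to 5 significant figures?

142.62°

W is at the origin; W and Q share the same y with |WQ| = 25.9 and Q on the +x side, so Q = (25.900, 0.0000). A1 meets WQ tangentially, so VQ is at right angles to WQ, so V = Q + (0, -10.1) = (25.900, -10.100). Since VU ⟂ UA (tangency), |VA| = √(10.1² + 38.4²) = 39.706 regardless of where U sits on A1. So A lies on both circle(W, 64.06) and circle(V, 39.706); the below-WQ intersection is A = (46.539, -44.021). U is the foot of the tangent from A: U = (18.891, -17.372).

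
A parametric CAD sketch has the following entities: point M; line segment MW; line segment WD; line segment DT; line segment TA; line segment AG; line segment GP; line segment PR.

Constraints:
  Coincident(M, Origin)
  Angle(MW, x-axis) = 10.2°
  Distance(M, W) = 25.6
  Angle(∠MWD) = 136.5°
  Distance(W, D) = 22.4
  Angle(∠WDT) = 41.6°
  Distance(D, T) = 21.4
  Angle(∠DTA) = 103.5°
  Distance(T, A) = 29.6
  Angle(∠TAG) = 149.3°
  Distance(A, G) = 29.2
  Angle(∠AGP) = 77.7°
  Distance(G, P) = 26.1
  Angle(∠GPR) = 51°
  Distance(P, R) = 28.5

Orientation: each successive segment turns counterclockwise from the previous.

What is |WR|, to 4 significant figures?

19.69

M is at the origin; MW runs at 10.2° with length 25.6, so W = (25.20, 4.533). ∠MWD = 136.5° gives WD at 53.70° from the x-axis; with |WD| = 22.4, D = (38.46, 22.59). ∠WDT = 41.6° gives DT at -167.9° from the x-axis; with |DT| = 21.4, T = (17.53, 18.10). ∠DTA = 103.5° gives TA at -91.40° from the x-axis; with |TA| = 29.6, A = (16.81, -11.49). ∠TAG = 149.3° gives AG at -60.70° from the x-axis; with |AG| = 29.2, G = (31.10, -36.96). ∠AGP = 77.7° gives GP at 41.60° from the x-axis; with |GP| = 26.1, P = (50.62, -19.63). ∠GPR = 51.0° gives PR at 170.6° from the x-axis; with |PR| = 28.5, R = (22.50, -14.97). Then |WR| = |R − W| = 19.69.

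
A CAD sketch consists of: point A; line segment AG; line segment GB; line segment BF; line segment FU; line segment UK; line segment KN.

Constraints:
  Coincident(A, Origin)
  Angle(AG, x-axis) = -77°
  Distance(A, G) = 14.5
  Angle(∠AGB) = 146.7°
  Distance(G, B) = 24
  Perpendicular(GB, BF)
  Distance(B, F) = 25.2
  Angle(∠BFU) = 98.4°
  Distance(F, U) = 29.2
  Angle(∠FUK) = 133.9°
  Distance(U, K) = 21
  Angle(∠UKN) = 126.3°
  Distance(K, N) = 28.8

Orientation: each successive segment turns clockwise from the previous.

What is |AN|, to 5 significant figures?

21.920

A is at the origin; AG runs at -77.0° with length 14.5, so G = (3.2618, -14.128). ∠AGB = 146.7° gives GB at -110.30° from the x-axis; with |GB| = 24.0, B = (-5.0647, -36.638). GB ⟂ BF, so BF runs at 159.70°; with |BF| = 25.2, F = (-28.699, -27.895). ∠BFU = 98.4° gives FU at 78.100° from the x-axis; with |FU| = 29.2, U = (-22.678, 0.67754). ∠FUK = 133.9° gives UK at 32.000° from the x-axis; with |UK| = 21.0, K = (-4.8693, 11.806). ∠UKN = 126.3° gives KN at -21.700° from the x-axis; with |KN| = 28.8, N = (21.890, 1.1571). Then |AN| = |N − A| = 21.920.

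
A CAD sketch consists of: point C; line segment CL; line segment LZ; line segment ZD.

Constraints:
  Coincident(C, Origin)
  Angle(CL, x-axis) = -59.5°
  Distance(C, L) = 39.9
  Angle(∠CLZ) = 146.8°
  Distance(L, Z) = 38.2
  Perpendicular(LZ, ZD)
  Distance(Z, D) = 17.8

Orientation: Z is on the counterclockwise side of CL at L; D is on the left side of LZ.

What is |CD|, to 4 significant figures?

71.70

∠CLZ = 146.8°, so LZ runs at -59.5° + (180° − 146.8°) = -26.30° from the x-axis; with |LZ| = 38.2, Z = L + 38.2·(cos -26.30°, sin -26.30°) = (54.50, -51.30). LZ is perpendicular to ZD; with |ZD| = 17.8 on the left of LZ, D = Z + 17.8·(0.4431, 0.8965) = (62.38, -35.35). Then |CD| = |D − C| = 71.70.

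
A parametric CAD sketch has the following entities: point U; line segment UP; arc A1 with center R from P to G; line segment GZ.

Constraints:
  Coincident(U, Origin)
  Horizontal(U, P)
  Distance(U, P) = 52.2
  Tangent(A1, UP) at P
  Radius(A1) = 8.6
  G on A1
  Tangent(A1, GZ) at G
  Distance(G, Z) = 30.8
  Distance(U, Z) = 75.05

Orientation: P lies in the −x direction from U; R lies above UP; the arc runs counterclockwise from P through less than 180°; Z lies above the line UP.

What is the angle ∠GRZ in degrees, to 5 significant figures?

74.399°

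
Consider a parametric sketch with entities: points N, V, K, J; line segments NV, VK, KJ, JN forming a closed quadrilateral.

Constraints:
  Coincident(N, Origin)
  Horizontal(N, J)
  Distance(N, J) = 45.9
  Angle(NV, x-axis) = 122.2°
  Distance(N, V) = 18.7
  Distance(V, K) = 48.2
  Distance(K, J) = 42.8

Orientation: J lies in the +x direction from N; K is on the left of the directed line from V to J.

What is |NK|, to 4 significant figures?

51.19

N is at the origin; N and J share the same y with |NJ| = 45.9 and J in +x, so J = (45.9, 0). NV runs at 122.2° with |NV| = 18.7, so V = (-9.965, 15.82). K is determined by |VK| = 48.2 and |KJ| = 42.8 together: it lies at the intersection of circle(V, 48.2) and circle(J, 42.8). With |VJ| = 58.06, the foot of the radical line on VJ is 33.26 from V and the perpendicular offset is √(48.2² − 33.26²) = 34.88. Taking the left-of-VJ solution: K = (31.55, 40.32).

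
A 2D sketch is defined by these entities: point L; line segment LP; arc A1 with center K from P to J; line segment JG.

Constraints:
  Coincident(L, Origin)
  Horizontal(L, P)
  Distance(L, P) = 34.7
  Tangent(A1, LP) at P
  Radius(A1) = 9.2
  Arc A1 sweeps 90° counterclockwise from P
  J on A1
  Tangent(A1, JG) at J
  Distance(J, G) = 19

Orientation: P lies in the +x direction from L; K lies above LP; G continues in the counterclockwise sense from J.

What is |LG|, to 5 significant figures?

52.177

L is at the origin; LP is horizontal with |LP| = 34.7 and P on the +x side, so P = (34.700, 0.0000). Tangency of A1 to LP means the radius KP is perpendicular to LP, so K = P + (0, 9.2) = (34.700, 9.2000). On A1, P sits at bearing -90° from K; a 90° counterclockwise sweep puts J at bearing 0°, so J = K + 9.2·(cos 0°, sin 0°) = (43.900, 9.2000). A1 meets JG tangentially, so KJ is at right angles to JG, so JG runs along (−sin 0°, cos 0°); with |JG| = 19.0, G = (43.900, 28.200). Then |LG| = |G − L| = 52.177.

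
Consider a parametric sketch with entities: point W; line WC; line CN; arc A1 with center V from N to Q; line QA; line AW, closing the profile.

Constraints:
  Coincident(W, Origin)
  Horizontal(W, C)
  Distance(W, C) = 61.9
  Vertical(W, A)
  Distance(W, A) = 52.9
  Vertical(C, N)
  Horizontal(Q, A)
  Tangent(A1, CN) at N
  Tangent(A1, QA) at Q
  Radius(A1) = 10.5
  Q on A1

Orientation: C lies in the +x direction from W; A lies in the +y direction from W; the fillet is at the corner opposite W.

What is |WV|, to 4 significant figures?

66.63

W is at the origin; WC is horizontal with |WC| = 61.9 and C on the +x side, so C = (61.90, 0.000). WA is vertical with |WA| = 52.9 and A on the +y side, so A = (0.000, 52.90). The virtual corner opposite W is at (61.90, 52.90). The tangent condition forces VN to be normal to CN and A1 meets QA tangentially, so VQ is at right angles to QA, with radius 10.5, so the center V sits 10.5 in from both sides at V = (51.40, 42.40). Then |WV| = |V − W| = 66.63.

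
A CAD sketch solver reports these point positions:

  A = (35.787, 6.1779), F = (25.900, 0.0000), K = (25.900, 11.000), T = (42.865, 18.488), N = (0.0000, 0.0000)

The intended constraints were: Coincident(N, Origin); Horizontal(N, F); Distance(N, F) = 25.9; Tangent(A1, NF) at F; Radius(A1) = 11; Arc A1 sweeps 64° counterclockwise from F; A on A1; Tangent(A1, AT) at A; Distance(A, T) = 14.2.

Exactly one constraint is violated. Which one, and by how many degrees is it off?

Tangent(A1, AT) at A — off by 3.90°.

N = (0.00, 0.00) ✓; N.y = 0.00, F.y = 0.00 ✓; |NF| = 25.90 ✓; ∠(KF, FN) = 90.00° ✓; |KF| = 11.00 ✓; bearing(K→A) − bearing(K→F) = 64.00° ✓; |KA| = 11.00 ✓; ∠(KA, AT) = 93.90° ✗; |AT| = 14.20 ✓.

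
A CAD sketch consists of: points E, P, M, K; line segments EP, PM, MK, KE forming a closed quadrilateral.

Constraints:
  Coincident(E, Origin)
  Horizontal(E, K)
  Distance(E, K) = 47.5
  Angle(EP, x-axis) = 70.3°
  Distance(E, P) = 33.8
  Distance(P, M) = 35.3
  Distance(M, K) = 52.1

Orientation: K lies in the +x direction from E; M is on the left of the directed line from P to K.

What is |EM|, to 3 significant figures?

65.7

E is at the origin; E and K share the same y with |EK| = 47.5 and K in +x, so K = (47.5, 0). EP runs at 70.3° with |EP| = 33.8, so P = (11.4, 31.8). M is determined by |PM| = 35.3 and |MK| = 52.1 together: it lies at the intersection of circle(P, 35.3) and circle(K, 52.1). With |PK| = 48.1, the foot of the radical line on PK is 8.81 from P and the perpendicular offset is √(35.3² − 8.81²) = 34.2. Taking the left-of-PK solution: M = (40.6, 51.6).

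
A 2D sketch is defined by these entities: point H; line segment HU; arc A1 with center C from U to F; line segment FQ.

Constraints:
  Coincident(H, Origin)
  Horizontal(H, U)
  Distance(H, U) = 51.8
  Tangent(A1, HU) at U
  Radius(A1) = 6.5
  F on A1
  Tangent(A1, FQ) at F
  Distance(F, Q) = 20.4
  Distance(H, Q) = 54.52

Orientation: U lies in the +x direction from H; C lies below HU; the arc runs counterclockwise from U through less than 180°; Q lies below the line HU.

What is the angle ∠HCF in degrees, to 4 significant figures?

12.25°

Checks: |CF| = 6.500 ✓; ∠(CF, FQ) = 90.00° ✓; |FQ| = 20.40 ✓; |HQ| = 54.52 ✓.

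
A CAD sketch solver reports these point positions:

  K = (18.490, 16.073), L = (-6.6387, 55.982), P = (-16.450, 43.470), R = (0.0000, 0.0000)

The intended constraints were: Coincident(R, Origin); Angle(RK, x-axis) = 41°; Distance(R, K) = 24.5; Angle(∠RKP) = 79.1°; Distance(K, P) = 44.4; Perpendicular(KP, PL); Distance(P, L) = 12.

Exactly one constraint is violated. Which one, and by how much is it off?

Distance(P, L) = 12 — off by 3.90.

R = (0.00, 0.00) ✓; RK at 41.00° ✓; |RK| = 24.50 ✓; ∠RKP = 79.10° ✓; |KP| = 44.40 ✓; ∠(KP, PL) = 90.00° ✓; |PL| = 15.90 ✗.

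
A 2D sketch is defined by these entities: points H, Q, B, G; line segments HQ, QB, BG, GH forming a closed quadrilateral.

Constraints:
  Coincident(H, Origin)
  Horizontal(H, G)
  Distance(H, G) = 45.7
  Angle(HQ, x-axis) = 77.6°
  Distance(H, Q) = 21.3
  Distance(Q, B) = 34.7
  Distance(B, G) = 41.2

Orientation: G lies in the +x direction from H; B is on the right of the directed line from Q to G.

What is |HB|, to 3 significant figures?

15.4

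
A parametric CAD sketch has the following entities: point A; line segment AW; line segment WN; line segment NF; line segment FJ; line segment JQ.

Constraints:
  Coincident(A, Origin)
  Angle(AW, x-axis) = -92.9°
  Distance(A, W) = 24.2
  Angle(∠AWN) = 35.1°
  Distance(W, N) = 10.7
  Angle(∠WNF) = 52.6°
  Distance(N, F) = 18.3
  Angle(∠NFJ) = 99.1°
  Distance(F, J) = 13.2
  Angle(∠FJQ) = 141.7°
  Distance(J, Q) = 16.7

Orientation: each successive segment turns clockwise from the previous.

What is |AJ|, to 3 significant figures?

32.3

∠WNF = 52.6° gives NF at -5.20° from the x-axis; with |NF| = 18.3, F = (11.3, -16.8). ∠NFJ = 99.1° gives FJ at -86.1° from the x-axis; with |FJ| = 13.2, J = (12.2, -29.9). Then |AJ| = |J − A| = 32.3.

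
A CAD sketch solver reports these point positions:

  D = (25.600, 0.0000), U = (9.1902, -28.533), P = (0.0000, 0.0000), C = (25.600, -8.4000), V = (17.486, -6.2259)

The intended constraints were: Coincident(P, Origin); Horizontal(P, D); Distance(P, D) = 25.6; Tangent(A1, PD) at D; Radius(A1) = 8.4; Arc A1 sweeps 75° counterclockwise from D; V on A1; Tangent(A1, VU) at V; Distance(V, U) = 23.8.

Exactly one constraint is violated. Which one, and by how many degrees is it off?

Tangent(A1, VU) at V — off by 5.40°.

P = (0.00, 0.00) ✓; P.y = 0.00, D.y = 0.00 ✓; |PD| = 25.60 ✓; ∠(CD, DP) = 90.00° ✓; |CD| = 8.400 ✓; bearing(C→V) − bearing(C→D) = 75.00° ✓; |CV| = 8.400 ✓; ∠(CV, VU) = 95.40° ✗; |VU| = 23.80 ✓.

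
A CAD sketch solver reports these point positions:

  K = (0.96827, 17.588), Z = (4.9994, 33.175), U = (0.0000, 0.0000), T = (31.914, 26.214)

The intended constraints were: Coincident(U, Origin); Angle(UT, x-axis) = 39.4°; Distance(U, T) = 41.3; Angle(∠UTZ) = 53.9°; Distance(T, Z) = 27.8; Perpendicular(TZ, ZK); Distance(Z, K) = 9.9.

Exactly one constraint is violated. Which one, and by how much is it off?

Distance(Z, K) = 9.9 — off by 6.20.

U = (0.00, 0.00) ✓; UT at 39.40° ✓; |UT| = 41.30 ✓; ∠UTZ = 53.90° ✓; |TZ| = 27.80 ✓; ∠(TZ, ZK) = 90.00° ✓; |ZK| = 16.10 ✗.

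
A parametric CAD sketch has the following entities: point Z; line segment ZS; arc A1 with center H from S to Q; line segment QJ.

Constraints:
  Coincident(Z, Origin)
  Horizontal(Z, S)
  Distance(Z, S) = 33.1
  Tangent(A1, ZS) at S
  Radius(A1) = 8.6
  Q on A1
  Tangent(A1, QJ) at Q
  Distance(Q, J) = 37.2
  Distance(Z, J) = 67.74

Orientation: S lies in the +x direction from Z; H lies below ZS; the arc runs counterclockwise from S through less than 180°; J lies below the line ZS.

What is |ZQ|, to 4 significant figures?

31.06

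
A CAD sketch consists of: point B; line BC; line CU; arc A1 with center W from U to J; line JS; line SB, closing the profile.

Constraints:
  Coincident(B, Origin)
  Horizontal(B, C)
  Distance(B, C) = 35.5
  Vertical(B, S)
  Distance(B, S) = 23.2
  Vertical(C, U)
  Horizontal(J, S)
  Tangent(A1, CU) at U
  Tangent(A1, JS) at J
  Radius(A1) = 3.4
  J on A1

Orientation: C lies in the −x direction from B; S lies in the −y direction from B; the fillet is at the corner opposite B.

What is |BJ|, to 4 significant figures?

39.61

B is at the origin; BC is horizontal with |BC| = 35.5 and C on the −x side, so C = (-35.50, 0.000). BS is vertical with |BS| = 23.2 and S on the −y side, so S = (0.000, -23.20). The virtual corner opposite B is at (-35.50, -23.20). Tangency of A1 to CU means the radius WU is perpendicular to CU and tangency of A1 to JS means the radius WJ is perpendicular to JS, with radius 3.4, so the center W sits 3.4 in from both sides at W = (-32.10, -19.80). That places the tangent points at U = (-35.50, -19.80) on CU and J = (-32.10, -23.20) on JS. Then |BJ| = |J − B| = 39.61.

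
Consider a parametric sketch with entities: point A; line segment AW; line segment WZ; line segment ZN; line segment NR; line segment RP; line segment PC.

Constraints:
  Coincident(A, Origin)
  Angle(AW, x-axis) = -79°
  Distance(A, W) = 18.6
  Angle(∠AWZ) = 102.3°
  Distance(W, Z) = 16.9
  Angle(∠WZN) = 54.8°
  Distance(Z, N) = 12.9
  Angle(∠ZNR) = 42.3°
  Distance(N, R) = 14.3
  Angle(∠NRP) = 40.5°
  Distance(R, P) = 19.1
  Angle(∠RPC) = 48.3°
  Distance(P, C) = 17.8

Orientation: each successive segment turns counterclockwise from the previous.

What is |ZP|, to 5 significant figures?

10.450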